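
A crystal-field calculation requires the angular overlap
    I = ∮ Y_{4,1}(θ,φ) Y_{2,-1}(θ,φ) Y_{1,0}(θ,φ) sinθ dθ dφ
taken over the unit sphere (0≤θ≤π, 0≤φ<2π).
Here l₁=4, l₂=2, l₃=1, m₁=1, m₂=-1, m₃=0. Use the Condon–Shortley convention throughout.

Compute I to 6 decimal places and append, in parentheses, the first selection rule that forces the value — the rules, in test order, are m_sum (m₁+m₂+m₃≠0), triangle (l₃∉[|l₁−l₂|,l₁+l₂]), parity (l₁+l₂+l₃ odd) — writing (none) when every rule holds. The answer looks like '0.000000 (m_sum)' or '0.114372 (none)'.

0.000000 (triangle)

|4−2|≤1≤4+2 violated ⇒ I = 0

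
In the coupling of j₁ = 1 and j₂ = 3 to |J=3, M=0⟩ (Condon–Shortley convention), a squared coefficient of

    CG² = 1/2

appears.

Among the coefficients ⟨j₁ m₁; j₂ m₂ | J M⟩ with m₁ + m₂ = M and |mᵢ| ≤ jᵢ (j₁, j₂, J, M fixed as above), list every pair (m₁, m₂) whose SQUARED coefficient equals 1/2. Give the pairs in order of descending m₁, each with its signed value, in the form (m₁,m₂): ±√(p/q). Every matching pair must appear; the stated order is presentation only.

(1,-1): +√(1/2); (-1,1): −√(1/2)

Admissible pairs with m₁+m₂ = M = 0: (-1,1), (0,0), (1,-1)
  (m₁,m₂)=(1,-1): CG² = 1/2, CG = +√(1/2)   ← matches the target
  (m₁,m₂)=(0,0): CG² = 0/1, CG = 0
  (m₁,m₂)=(-1,1): CG² = 1/2, CG = −√(1/2)   ← matches the target
Pairs with CG² = 1/2: (1,-1): +√(1/2); (-1,1): −√(1/2)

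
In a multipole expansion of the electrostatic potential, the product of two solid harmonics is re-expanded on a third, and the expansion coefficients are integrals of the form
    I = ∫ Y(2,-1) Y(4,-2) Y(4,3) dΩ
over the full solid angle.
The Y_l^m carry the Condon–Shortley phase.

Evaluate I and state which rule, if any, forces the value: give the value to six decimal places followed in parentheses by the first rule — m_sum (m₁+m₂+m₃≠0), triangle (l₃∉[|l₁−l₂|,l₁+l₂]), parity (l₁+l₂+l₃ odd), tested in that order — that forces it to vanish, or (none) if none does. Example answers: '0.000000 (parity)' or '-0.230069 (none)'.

-0.187702 (none)

m-sum 0 ✓  L=10 even ✓  2≤4≤6 ✓
Π(2lᵢ+1) = 5×9×9 = 405
triangle coeff Δ(2,4,4) = 1/13860
Σ_t [0,2]: t=0:+1/192 t=1:−1/36 t=2:+1/192 = -5/288
(3j)²=20/693 [(2 4 4; 0 0 0)], sign=-1
Σ_t [1,2]: t=1:−1/240 t=2:+1/1440 = -1/288
(3j)²=5/132 [(2 4 4; -1 -2 3)], sign=+1
⇒ 4πI² = 375/847
I = (-1)√(375/847/(4π)) = -0.18770204
No selection rule forces the value: the integral is nonzero (none).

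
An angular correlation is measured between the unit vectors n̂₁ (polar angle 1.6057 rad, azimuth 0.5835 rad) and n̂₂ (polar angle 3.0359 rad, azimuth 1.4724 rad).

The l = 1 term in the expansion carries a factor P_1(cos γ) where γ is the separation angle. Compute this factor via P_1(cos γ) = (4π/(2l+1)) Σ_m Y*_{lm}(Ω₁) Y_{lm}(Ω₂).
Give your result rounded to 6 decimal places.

Expand P_1 via completeness: Σ_{m} conj(Y_{1,m}) at Ω₁ times Y_{1,m} at Ω₂ —
  m=-1: Y*=(0.288153, 0.190233)  Y=(0.003581, -0.036272)  product (0.007932, -0.009771)
  m=+0: Y*=(-0.017051, -0.000000)  Y=(-0.485876, 0.000000)  product (0.008284, 0.000000)
  m=+1: Y*=(-0.288153, 0.190233)  Y=(-0.003581, -0.036272)  product (0.007932, 0.009771)
Σ over m = (0.024148, 0.000000); ×(4π/3) → (0.101152, 0.000000). Real part: 0.101152

0.101152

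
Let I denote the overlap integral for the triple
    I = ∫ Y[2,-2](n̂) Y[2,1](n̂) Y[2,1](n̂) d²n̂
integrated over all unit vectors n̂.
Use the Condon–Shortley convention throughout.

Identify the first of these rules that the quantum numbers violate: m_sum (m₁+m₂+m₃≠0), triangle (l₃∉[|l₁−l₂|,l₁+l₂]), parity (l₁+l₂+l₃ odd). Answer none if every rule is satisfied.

m₁+m₂+m₃ = -2 + 1 + 1 = 0  ✓
triangle: |2−2|=0 ≤ l₃=2 ≤ 2+2=4  ✓
parity: l₁+l₂+l₃ = 6 is even  ✓

none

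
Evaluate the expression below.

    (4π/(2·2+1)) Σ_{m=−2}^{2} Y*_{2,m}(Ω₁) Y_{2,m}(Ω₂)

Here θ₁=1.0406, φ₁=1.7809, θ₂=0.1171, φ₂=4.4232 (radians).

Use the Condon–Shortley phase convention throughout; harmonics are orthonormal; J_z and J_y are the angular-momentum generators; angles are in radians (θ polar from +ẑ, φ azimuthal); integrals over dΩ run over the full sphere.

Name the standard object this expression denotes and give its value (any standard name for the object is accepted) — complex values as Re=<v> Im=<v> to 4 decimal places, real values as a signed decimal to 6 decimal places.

Legendre polynomial (addition theorem), -0.243214

This sum is the spherical-harmonic addition theorem: it equals the Legendre polynomial P_l(cos γ) of the angle γ between the two directions.
Summing Y*_{l m}(θ₁,φ₁)·Y_{l m}(θ₂,φ₂) over m ∈ [−2, 2]; prefactor 4π/(2·2+1) = 2.513274:
  [-2]  conj(Y_{2,-2})(Ω₁) = (-0.262480, -0.117282) ; Y_{2,-2}(Ω₂) = (-0.004415, -0.002882) ; Δ = (0.000821, 0.001274)
  [-1]  conj(Y_{2,-1})(Ω₁) = (-0.070294, 0.329631) ; Y_{2,-1}(Ω₂) = (-0.025563, 0.085918) ; Δ = (-0.026524, -0.014466)
  [+0]  conj(Y_{2,0})(Ω₁) = (-0.073421, -0.000000) ; Y_{2,0}(Ω₂) = (0.617868, 0.000000) ; Δ = (-0.045365, -0.000000)
  [+1]  conj(Y_{2,1})(Ω₁) = (0.070294, 0.329631) ; Y_{2,1}(Ω₂) = (0.025563, 0.085918) ; Δ = (-0.026524, 0.014466)
  [+2]  conj(Y_{2,2})(Ω₁) = (-0.262480, 0.117282) ; Y_{2,2}(Ω₂) = (-0.004415, 0.002882) ; Δ = (0.000821, -0.001274)
Total Σ_m = (-0.096772, -0.000000). Multiply by 2.513274: (-0.243214, -0.000000). P_2(cos γ) = -0.243214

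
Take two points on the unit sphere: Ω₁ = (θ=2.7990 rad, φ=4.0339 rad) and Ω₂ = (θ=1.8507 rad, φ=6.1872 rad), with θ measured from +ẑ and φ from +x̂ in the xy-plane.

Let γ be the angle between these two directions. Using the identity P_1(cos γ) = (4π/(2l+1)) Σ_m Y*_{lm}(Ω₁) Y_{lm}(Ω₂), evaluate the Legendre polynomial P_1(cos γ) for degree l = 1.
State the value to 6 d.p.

Expand P_1 via completeness: Σ_{m} conj(Y_{1,m}) at Ω₁ times Y_{1,m} at Ω₂ —
  [-1]  conj(Y_{1,-1})(Ω₁) = -0.07284 - 0.09036j ; Y_{1,-1}(Ω₂) = 0.33052 + 0.03182j ; Δ = -0.02120 - 0.03218j
  [+0]  conj(Y_{1,0})(Ω₁) = -0.46021 + 0.00000j ; Y_{1,0}(Ω₂) = -0.13498 + 0.00000j ; Δ = 0.06212 + 0.00000j
  [+1]  conj(Y_{1,1})(Ω₁) = 0.07284 - 0.09036j ; Y_{1,1}(Ω₂) = -0.33052 + 0.03182j ; Δ = -0.02120 + 0.03218j
Total Σ_m = 0.01972 + 0.00000j. Multiply by 4.188790: 0.08260 + 0.00000j. P_1(cos γ) = 0.082600

0.082600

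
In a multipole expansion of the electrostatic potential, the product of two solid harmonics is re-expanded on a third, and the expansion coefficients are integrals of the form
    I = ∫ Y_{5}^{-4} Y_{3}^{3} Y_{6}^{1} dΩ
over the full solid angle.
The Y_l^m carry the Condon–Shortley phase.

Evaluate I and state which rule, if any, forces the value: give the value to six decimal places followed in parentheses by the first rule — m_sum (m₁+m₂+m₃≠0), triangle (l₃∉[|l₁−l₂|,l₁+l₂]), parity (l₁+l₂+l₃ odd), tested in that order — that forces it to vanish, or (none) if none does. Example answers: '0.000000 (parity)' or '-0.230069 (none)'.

Rules hold: Σm=0, L=14 even, 2≤6≤8.
N = 11·7·13 = 1001
Δ = 2!·8!·4!/15! = 1/675675
Racah Σ t=0..2: t=0:+1/8640 t=1:−1/2304 t=2:+1/8640 = -7/34560
⇒ 3j(5 3 6; 0 0 0)² = 7/429, sgn -1
Racah Σ t=2..2: t=2:+1/241920 = 1/241920
⇒ 3j(5 3 6; -4 3 1)² = 4/1001, sgn -1
4πI² = N·(3j₀)²·(3jₘ)² = 28/429
I = +1·√(0.0652681/4π) = 0.07206849
No selection rule forces the value: the integral is nonzero (none).

0.072068 (none)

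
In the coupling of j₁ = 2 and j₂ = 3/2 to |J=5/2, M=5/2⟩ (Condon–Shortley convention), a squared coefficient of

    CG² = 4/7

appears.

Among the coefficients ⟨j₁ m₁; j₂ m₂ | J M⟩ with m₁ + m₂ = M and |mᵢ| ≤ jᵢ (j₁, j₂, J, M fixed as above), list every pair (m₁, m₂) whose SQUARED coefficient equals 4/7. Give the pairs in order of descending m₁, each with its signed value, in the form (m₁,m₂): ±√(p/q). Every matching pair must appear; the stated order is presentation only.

Admissible pairs with m₁+m₂ = M = 5/2: (1,3/2), (2,1/2)
  (m₁,m₂)=(2,1/2): CG² = 4/7, CG = +√(4/7)   ← matches the target
  (m₁,m₂)=(1,3/2): CG² = 3/7, CG = −√(3/7)
Pairs with CG² = 4/7: (2,1/2): +√(4/7)

(2,1/2): +√(4/7)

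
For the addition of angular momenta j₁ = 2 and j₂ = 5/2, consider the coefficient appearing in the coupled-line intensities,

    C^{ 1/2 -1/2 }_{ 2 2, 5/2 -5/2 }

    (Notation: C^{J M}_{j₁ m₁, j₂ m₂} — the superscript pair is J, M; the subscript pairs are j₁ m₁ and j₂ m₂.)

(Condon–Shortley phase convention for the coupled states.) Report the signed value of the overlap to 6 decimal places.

√[2·4!0!1!/6! · 4!0!0!5!0!1!] = √(192)
  +(−1)^0/∏(0,4,0,0,0,1)! = 1/24  (running 1/24)
⟨..|..⟩ = √(192)·(1/24) = +0.577350

+√(1/3) ≈ +0.577350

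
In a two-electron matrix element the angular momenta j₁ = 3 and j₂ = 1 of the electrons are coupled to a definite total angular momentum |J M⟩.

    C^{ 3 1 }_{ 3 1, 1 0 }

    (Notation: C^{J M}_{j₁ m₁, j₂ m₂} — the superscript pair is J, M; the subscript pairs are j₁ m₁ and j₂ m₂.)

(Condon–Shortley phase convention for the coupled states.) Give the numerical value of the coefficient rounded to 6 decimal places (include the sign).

+√(1/12) = +0.288675

triangle: 1!*5!*1!/8! = 120/40320
(j±m)!: 4!*2!*1!*1!*4!*2! = 2304
prefactor² = (2J+1)*Δ*N² = 48
  k=0: +1/(0!*1!*2!*1!*3!*0!) = 1/12
  k=1: −1/(1!*0!*1!*0!*4!*1!) = -1/24
Σ = 1/24  ⇒  CG² = 48*(1/24)² = 1/12
CG = +√(1/12) = +0.288675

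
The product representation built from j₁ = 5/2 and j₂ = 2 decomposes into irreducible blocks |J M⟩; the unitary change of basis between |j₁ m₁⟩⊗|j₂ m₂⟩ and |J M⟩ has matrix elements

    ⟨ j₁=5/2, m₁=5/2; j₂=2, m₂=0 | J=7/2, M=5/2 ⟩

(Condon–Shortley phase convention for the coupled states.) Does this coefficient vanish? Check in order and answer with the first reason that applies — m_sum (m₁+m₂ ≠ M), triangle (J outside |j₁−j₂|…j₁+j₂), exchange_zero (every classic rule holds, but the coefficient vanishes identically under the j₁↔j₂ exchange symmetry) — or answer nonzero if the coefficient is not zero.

nonzero

m-sum: m₁+m₂ = 5/2+0 = 5/2, M = 5/2  ✓
triangle: |j₁−j₂| = 1/2 ≤ J = 7/2 ≤ j₁+j₂ = 9/2  ✓
exchange: j₁≠j₂ or m₁≠m₂ — the exchange symmetry imposes no constraint here
value check: CG = +√(10/21) = +0.690066 ≠ 0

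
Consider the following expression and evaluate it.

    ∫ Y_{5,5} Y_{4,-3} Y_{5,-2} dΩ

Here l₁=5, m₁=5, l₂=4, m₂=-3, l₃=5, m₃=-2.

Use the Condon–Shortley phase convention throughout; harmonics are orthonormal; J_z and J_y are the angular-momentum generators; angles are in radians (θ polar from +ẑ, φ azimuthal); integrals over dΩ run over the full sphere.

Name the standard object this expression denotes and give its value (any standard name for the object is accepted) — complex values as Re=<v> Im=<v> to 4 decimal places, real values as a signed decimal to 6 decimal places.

Gaunt coefficient, +0.140629

This is a Gaunt coefficient — the integral of a triple product of spherical harmonics over the sphere.
Rules hold: Σm=0, L=14 even, 1≤5≤9.
N = 11·9·11 = 1089
Δ = 4!·6!·4!/15! = 1/3153150
Racah Σ t=0..4: t=0:+1/69120 t=1:−1/1728 t=2:+1/576 t=3:−1/1728 t=4:+1/69120 = 7/11520
⇒ 3j(5 4 5; 0 0 0)² = 2/143, sgn -1
Racah Σ t=0..0: t=0:+1/103680 = 1/103680
⇒ 3j(5 4 5; 5 -3 -2)² = 7/429, sgn -1
4πI² = N·(3j₀)²·(3jₘ)² = 42/169
I = +1·√(0.248521/4π) = 0.14062948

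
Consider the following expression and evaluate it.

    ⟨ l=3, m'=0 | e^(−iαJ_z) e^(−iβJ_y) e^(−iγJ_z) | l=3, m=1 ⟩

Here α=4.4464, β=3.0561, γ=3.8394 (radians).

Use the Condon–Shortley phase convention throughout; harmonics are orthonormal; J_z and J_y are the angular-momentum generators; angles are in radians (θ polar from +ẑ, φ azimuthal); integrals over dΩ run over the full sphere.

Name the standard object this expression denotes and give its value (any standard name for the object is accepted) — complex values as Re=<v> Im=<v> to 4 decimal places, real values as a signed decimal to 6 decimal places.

This is a Wigner D-matrix element — the rotation-matrix element ⟨l m'| R(α,β,γ) |l m⟩ in the angular-momentum basis.
D^3_{0,1}(4.4464,3.0561,3.8394) = e^{-i·0·4.4464}·d^3_{0,1}(3.0561)·e^{-i·1·3.8394}. Compute d first:
Half-angle: c=0.042733, s=0.999087. N=√(6·6·24·2)=41.569219
k∈{1,2,3} keeps every argument non-negative
  k=1: (−1)^0·41.5692/(12)·0.0427^5·0.9991^1 = +0.000000
  k=2: (−1)^1·41.5692/(4)·0.0427^3·0.9991^3 = -0.000809
  k=3: (−1)^2·41.5692/(12)·0.0427^1·0.9991^5 = +0.147358
d^3_{0,1}(3.0561) = +0.000000 -0.000809 +0.147358 = +0.146549
Phases: e^{-i·(0)·4.4464}=+1.000000+0.000000i, e^{-i·(1)·3.8394}=-0.766253+0.642539i ⇒ D=-0.112294+0.094164i

Wigner D-matrix element, Re=-0.1123 Im=0.0942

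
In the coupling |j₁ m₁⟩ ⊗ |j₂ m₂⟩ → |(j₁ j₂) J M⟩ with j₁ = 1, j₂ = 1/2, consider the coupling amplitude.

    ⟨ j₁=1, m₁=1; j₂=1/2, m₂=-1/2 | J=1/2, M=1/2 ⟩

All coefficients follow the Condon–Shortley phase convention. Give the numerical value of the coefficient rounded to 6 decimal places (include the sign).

√[2·1!1!0!/3! · 2!0!0!1!1!0!] = √(2/3)
  +(−1)^0/∏(0,1,0,0,1,0)! = 1  (running 1)
⟨..|..⟩ = √(2/3)·(1) = +0.816497

+√(2/3) ≈ +0.816497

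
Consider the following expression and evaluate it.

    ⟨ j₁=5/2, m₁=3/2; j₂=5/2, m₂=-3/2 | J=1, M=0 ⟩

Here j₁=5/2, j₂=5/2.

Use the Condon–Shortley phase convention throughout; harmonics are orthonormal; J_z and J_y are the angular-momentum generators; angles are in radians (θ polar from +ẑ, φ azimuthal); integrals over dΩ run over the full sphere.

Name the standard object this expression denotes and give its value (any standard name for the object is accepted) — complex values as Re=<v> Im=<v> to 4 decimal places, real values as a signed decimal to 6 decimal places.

This is a Clebsch–Gordan (vector-coupling) coefficient.
j₁+j₂−J=4  J+j₁−j₂=1  J−j₁+j₂=1  j₁+j₂+J+1=7
(j₁±m₁, j₂±m₂, J±M) = (4,1,1,4,1,1)
P² = 288/35
sum k=0..1:
  [0] +1/24 = 1/24
  [1] −1/6 = -1/6
S = -1/8
C² = P²·S² = 9/70 ; C = -0.358569

Clebsch–Gordan coefficient, −√(9/70) ≈ -0.358569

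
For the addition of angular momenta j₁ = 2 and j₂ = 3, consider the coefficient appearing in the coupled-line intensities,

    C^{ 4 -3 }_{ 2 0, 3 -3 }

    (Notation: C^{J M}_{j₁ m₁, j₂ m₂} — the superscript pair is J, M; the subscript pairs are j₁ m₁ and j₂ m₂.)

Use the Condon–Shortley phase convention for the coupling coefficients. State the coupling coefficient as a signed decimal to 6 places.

+√(9/20) = +0.670820

j₁+j₂−J=1  J+j₁−j₂=3  J−j₁+j₂=5  j₁+j₂+J+1=10
(j₁±m₁, j₂±m₂, J±M) = (2,2,0,6,1,7)
P² = 25920
sum k=0..0:
  [0] +1/240 = 1/240
S = 1/240
C² = P²·S² = 9/20 ; C = +0.670820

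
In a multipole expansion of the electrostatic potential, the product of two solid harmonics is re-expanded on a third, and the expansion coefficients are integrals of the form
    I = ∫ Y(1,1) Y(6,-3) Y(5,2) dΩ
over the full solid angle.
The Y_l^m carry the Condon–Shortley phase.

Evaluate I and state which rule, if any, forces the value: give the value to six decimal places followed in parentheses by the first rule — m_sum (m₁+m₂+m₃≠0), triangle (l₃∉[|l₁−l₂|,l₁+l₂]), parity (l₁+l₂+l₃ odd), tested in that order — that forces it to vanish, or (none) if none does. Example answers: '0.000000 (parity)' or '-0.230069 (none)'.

Checks pass: Σm=0; 12 even; l₃=5∈[5,7].
(2·1+1)(2·6+1)(2·5+1) = 429
Δ: 2! 0! 10! / 13! → 1/858
sum: t=1:−1/14400 = -1/14400
3j²(1 6 5; 0 0 0) = Δ·Π!·Σ² = 6/143  (sign +1)
sum: t=0:+1/60480 = 1/60480
3j²(1 6 5; 1 -3 2) = Δ·Π!·Σ² = 6/143  (sign -1)
combine: 4πI² = 429·6/143·6/143 = 108/143
take √, sign -1: I = -0.24515397
No selection rule forces the value: the integral is nonzero (none).

-0.245154 (none)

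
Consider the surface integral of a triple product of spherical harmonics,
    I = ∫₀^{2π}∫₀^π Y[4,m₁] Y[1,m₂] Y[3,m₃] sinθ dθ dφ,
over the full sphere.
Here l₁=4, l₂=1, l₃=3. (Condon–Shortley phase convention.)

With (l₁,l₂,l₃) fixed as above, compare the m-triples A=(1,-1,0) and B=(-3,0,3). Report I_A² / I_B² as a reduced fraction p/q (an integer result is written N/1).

Same 4,1,3: normalisation and zero-m 3j drop out of the ratio.
A: Δ: 2! 6! 0! / 9! → 1/252; sum: t=0:+1/72 = 1/72; 3j²(4 1 3; 1 -1 0) = Δ·Π!·Σ² = 5/126  (sign -1)
B: Δ: 2! 6! 0! / 9! → 1/252; sum: t=1:−1/720 = -1/720; 3j²(4 1 3; -3 0 3) = Δ·Π!·Σ² = 1/36  (sign -1)
I_A²/I_B² = (5/126)/(1/36) = 10/7

10/7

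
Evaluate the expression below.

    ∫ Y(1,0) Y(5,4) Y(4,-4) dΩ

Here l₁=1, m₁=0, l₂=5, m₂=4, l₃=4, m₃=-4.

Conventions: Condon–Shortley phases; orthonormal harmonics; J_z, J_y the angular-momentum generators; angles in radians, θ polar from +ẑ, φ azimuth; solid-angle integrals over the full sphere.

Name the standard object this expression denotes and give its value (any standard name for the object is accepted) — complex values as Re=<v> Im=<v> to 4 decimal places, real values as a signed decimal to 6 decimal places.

Gaunt coefficient, +0.147319

This is a Gaunt coefficient — the integral of a triple product of spherical harmonics over the sphere.
m-sum 0 ✓  L=10 even ✓  4≤4≤6 ✓
Π(2lᵢ+1) = 3×11×9 = 297
triangle coeff Δ(1,5,4) = 1/495
Σ_t [1,1]: t=1:−1/576 = -1/576
(3j)²=5/99 [(1 5 4; 0 0 0)], sign=-1
Σ_t [1,1]: t=1:−1/40320 = -1/40320
(3j)²=1/55 [(1 5 4; 0 4 -4)], sign=-1
⇒ 4πI² = 3/11
I = (+1)√(3/11/(4π)) = 0.14731920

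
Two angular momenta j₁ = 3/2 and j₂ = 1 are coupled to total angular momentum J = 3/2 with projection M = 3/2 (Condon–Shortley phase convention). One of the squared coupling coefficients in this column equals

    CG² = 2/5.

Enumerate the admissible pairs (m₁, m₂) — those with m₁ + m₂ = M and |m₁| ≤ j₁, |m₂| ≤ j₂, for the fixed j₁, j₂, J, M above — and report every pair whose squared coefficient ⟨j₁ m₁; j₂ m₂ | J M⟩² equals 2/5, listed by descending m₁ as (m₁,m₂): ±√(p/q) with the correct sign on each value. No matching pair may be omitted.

(1/2,1): −√(2/5)

Admissible pairs with m₁+m₂ = M = 3/2: (1/2,1), (3/2,0)
  (m₁,m₂)=(3/2,0): CG² = 3/5, CG = +√(3/5)
  (m₁,m₂)=(1/2,1): CG² = 2/5, CG = −√(2/5)   ← matches the target
Pairs with CG² = 2/5: (1/2,1): −√(2/5)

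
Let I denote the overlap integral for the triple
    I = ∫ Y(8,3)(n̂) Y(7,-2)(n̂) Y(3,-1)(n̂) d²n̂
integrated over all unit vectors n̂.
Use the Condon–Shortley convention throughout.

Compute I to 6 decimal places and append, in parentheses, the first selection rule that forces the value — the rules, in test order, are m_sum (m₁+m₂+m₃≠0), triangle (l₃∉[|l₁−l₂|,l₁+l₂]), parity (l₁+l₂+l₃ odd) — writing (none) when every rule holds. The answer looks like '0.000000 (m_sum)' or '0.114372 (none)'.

Checks pass: Σm=0; 18 even; l₃=3∈[1,15].
(2·8+1)(2·7+1)(2·3+1) = 1785
Δ: 12! 4! 2! / 19! → 1/5290740
sum: t=5:−1/7257600 t=6:+1/2073600 t=7:−1/7257600 = 1/4838400
3j²(8 7 3; 0 0 0) = Δ·Π!·Σ² = 252/20995  (sign -1)
sum: t=3:−1/17418240 t=4:+1/5806080 t=5:−1/29030400 = 1/12441600
3j²(8 7 3; 3 -2 -1) = Δ·Π!·Σ² = 154/12597  (sign +1)
combine: 4πI² = 1785·252/20995·154/12597 = 271656/1037153
take √, sign -1: I = -0.14437211
No selection rule forces the value: the integral is nonzero (none).

-0.144372 (none)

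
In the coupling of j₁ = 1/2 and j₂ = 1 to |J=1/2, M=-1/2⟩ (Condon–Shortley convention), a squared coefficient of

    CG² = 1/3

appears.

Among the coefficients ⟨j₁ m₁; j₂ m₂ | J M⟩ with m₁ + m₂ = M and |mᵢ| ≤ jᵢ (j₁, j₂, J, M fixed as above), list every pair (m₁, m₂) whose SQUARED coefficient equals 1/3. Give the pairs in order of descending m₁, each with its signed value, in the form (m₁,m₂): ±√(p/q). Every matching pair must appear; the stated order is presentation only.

(-1/2,0): −√(1/3)

Admissible pairs with m₁+m₂ = M = -1/2: (-1/2,0), (1/2,-1)
  (m₁,m₂)=(1/2,-1): CG² = 2/3, CG = +√(2/3)
  (m₁,m₂)=(-1/2,0): CG² = 1/3, CG = −√(1/3)   ← matches the target
Pairs with CG² = 1/3: (-1/2,0): −√(1/3)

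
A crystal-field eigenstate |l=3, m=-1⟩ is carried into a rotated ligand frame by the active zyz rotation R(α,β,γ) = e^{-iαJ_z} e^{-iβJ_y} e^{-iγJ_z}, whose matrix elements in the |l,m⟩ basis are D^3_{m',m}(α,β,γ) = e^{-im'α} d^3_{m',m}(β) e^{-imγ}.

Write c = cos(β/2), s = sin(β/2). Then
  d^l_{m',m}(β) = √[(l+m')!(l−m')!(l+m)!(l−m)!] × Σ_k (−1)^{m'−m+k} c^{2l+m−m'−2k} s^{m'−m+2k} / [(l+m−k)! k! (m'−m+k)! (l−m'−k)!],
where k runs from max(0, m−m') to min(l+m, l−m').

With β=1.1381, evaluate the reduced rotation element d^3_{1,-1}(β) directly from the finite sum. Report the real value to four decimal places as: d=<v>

d=0.4232

d^3_{1,-1}(β=1.1381) via the finite sum:
Half-angle: c=0.842413, s=0.538832. N=√(24·2·2·24)=48.000000
k: max(0,(-1)−(1))=0 … min(3+(-1),3−(1))=2
  k=0: (−1)^2·48.0000/(8)·0.8424^4·0.5388^2 = +0.877321
  k=1: (−1)^3·48.0000/(6)·0.8424^2·0.5388^4 = -0.478579
  k=2: (−1)^4·48.0000/(48)·0.8424^0·0.5388^6 = +0.024475
d^3_{1,-1}(1.1381) = +0.877321 -0.478579 +0.024475 = +0.423217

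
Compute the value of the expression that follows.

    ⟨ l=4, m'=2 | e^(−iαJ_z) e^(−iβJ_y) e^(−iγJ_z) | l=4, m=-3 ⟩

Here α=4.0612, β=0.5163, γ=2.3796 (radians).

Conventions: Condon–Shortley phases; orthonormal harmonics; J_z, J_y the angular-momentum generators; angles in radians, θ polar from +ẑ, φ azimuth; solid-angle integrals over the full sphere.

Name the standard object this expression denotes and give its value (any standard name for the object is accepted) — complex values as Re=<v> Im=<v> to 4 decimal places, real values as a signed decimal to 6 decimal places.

Wigner D-matrix element, Re=-0.0060 Im=0.0089

This is a Wigner D-matrix element — the rotation-matrix element ⟨l m'| R(α,β,γ) |l m⟩ in the angular-momentum basis.
D^4_{2,-3}(4.0612,0.5163,2.3796) = e^{-i·2·4.0612}·d^4_{2,-3}(0.5163)·e^{-i·-3·2.3796}. Compute d first:
Half-angle: c=0.966864, s=0.255292. N=√(720·2·1·5040)=2693.993318
Admissible k: 0..1 (factorial args all ≥0)
  k=0: (−1)^5·2693.9933/(240)·0.9669^3·0.2553^5 = -0.011002
  k=1: (−1)^6·2693.9933/(720)·0.9669^1·0.2553^7 = +0.000256
d^4_{2,-3}(0.5163) = -0.011002 +0.000256 = -0.010746
Phases: e^{-i·(2)·4.0612}=-0.265207-0.964192i, e^{-i·(-3)·2.3796}=+0.655755+0.754974i ⇒ D=-0.005954+0.008946i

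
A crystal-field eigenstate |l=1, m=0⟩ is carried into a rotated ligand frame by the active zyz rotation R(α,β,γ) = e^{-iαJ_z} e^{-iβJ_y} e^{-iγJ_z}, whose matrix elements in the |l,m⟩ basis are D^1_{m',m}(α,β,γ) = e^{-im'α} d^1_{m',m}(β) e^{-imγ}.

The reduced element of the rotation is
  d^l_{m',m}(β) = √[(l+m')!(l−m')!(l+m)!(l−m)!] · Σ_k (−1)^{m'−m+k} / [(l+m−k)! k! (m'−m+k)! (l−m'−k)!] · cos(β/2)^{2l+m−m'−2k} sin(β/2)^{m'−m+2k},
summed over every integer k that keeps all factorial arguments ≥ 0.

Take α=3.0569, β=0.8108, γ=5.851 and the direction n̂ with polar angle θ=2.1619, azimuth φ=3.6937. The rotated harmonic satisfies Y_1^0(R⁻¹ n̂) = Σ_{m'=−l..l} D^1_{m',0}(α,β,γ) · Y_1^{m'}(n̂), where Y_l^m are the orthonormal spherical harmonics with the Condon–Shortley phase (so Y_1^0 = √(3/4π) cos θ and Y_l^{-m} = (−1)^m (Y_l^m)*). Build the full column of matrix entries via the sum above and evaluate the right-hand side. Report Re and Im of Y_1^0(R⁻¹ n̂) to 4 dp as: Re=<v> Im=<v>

Need the full column D^1_{m',0} for m'=−1..1 at α=3.0569, β=0.8108, γ=5.8510.
cos(β/2)=0.918945, sin(β/2)=0.394386
d^1_{-1,0}: single k=1 term ⇒ +0.512538;  D = -0.510701+0.043356i
d^1_{0,0}: k∈[0..1] ⇒ +0.844459 -0.155541 = +0.688919;  D = +0.688919+0.000000i
d^1_{1,0}: single k=0 term ⇒ -0.512538;  D = +0.510701+0.043356i
Y_1^{m'}(θ=2.1619,φ=3.6937) and Σ D·Y over m':
  (-0.5107+0.0434i)·(-0.2442+0.1505i)  (+0.6889+0.0000i)·(-0.2723+0.0000i)  (+0.5107+0.0434i)·(+0.2442+0.1505i)
Y_1^0(R⁻¹ n̂) = +0.048846+0.000000i

Re=0.0488 Im=0.0000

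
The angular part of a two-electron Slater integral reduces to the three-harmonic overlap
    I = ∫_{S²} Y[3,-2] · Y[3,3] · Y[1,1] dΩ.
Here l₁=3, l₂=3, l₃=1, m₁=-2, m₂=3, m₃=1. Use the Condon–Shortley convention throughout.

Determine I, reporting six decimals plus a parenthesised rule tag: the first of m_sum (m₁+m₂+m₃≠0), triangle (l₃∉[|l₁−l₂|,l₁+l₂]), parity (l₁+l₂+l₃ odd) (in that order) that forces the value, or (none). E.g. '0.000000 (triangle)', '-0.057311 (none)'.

0.000000 (m_sum)

Σmᵢ = 2 ≠ 0, so the φ-integral vanishes; I = 0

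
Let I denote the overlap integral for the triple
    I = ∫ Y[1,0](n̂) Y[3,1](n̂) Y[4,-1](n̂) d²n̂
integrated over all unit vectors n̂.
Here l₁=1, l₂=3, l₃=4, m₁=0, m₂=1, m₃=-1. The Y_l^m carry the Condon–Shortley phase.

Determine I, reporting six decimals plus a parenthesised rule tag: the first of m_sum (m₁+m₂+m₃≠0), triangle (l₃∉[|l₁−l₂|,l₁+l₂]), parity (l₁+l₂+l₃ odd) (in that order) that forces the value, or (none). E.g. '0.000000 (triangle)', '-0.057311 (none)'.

-0.238414 (none)

m-sum 0 ✓  L=8 even ✓  2≤4≤4 ✓
Π(2lᵢ+1) = 3×7×9 = 189
triangle coeff Δ(1,3,4) = 1/252
Σ_t [0,0]: t=0:+1/36 = 1/36
(3j)²=4/63 [(1 3 4; 0 0 0)], sign=+1
Σ_t [0,0]: t=0:+1/48 = 1/48
(3j)²=5/84 [(1 3 4; 0 1 -1)], sign=-1
⇒ 4πI² = 5/7
I = (-1)√(5/7/(4π)) = -0.23841361
No selection rule forces the value: the integral is nonzero (none).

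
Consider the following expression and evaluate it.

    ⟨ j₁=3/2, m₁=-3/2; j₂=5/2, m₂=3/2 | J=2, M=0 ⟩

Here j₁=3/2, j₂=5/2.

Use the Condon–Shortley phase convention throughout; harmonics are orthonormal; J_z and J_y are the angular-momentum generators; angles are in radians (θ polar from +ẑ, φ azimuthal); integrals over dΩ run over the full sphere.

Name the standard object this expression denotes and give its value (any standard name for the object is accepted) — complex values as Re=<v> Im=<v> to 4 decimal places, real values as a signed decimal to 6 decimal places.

Clebsch–Gordan coefficient, +√(3/7) ≈ +0.654654

This is a Clebsch–Gordan (vector-coupling) coefficient.
j₁+j₂−J=2  J+j₁−j₂=1  J−j₁+j₂=3  j₁+j₂+J+1=7
(j₁±m₁, j₂±m₂, J±M) = (0,3,4,1,2,2)
P² = 48/7
sum k=2..2:
  [2] +1/4 = 1/4
S = 1/4
C² = P²·S² = 3/7 ; C = +0.654654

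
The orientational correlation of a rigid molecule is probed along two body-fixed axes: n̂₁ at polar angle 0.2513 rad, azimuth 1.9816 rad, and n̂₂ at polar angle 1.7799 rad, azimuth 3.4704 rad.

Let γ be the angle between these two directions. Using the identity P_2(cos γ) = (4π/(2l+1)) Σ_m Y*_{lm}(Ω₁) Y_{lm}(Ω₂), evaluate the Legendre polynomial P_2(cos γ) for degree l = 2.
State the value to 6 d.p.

-0.450782

Term-by-term m-sum for l=2 (normalisation 4π/5 = 2.513274):
  m=-2: Y*=(-0.016267, -0.017489)  Y=(0.292544, -0.225929)  product (-0.008710, -0.001441)
  m=-1: Y*=(-0.074307, 0.170589)  Y=(0.148471, -0.050657)  product (-0.002391, 0.029092)
  m=+0: Y*=(0.572278, -0.000000)  Y=(-0.274620, 0.000000)  product (-0.157159, 0.000000)
  m=+1: Y*=(0.074307, 0.170589)  Y=(-0.148471, -0.050657)  product (-0.002391, -0.029092)
  m=+2: Y*=(-0.016267, 0.017489)  Y=(0.292544, 0.225929)  product (-0.008710, 0.001441)
Σ over m = (-0.179361, -0.000000); ×(4π/5) → (-0.450782, -0.000000). Real part: -0.450782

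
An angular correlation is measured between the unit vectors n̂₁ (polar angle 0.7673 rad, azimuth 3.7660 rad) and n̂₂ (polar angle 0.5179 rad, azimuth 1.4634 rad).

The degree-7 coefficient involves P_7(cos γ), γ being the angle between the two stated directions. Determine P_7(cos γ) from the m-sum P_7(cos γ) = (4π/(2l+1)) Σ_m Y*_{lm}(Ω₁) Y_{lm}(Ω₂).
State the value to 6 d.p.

-0.025120

Term-by-term m-sum for l=7 (normalisation 4π/15 = 0.837758):
  m=-7: (0.013012, 0.036604) × (-0.002489, 0.002662) = (-0.000130, -0.000056)  (running Σ = (-0.000130, -0.000056))
  m=-6: (-0.123977, -0.085703) × (-0.019132, -0.014375) = (0.001140, 0.003422)  (running Σ = (0.001010, 0.003365))
  m=-5: (0.339199, -0.006634) × (0.049194, -0.082632) = (0.016138, -0.028355)  (running Σ = (0.017148, -0.024990))
  m=-4: (-0.366435, 0.275091) × (0.237252, 0.108690) = (-0.116837, 0.025438)  (running Σ = (-0.099689, 0.000448))
  m=-3: (0.079257, -0.254033) × (-0.147364, 0.441448) = (0.100463, 0.072424)  (running Σ = (0.000774, 0.072872))
  m=-2: (-0.061930, -0.185648) × (-0.437973, -0.095547) = (0.009386, 0.087226)  (running Σ = (0.010160, 0.160098))
  m=-1: (0.297362, 0.214274) × (-0.002098, 0.019459) = (-0.004793, 0.005337)  (running Σ = (0.005366, 0.165435))
  m=0: (0.090610, -0.000000) × (-0.449377, 0.000000) = (-0.040718, 0.000000)  (running Σ = (-0.035352, 0.165435))
  m=1: (-0.297362, 0.214274) × (0.002098, 0.019459) = (-0.004793, -0.005337)  (running Σ = (-0.040145, 0.160098))
  m=2: (-0.061930, 0.185648) × (-0.437973, 0.095547) = (0.009386, -0.087226)  (running Σ = (-0.030759, 0.072872))
  m=3: (-0.079257, -0.254033) × (0.147364, 0.441448) = (0.100463, -0.072424)  (running Σ = (0.069703, 0.000448))
  m=4: (-0.366435, -0.275091) × (0.237252, -0.108690) = (-0.116837, -0.025438)  (running Σ = (-0.047134, -0.024990))
  m=5: (-0.339199, -0.006634) × (-0.049194, -0.082632) = (0.016138, 0.028355)  (running Σ = (-0.030995, 0.003365))
  m=6: (-0.123977, 0.085703) × (-0.019132, 0.014375) = (0.001140, -0.003422)  (running Σ = (-0.029855, -0.000056))
  m=7: (-0.013012, 0.036604) × (0.002489, 0.002662) = (-0.000130, 0.000056)  (running Σ = (-0.029985, 0.000000))
Total Σ_m = (-0.029985, 0.000000). Multiply by 0.837758: (-0.025120, 0.000000). P_7(cos γ) = -0.025120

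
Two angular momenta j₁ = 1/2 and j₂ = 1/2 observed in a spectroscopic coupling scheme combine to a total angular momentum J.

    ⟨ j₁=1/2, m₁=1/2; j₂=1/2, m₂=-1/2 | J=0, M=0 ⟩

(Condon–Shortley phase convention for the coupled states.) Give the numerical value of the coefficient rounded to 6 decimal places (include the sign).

√[1·1!0!0!/2! · 1!0!0!1!0!0!] = √(1/2)
  +(−1)^0/∏(0,1,0,0,0,0)! = 1  (running 1)
⟨..|..⟩ = √(1/2)·(1) = +0.707107

+√(1/2) = +0.707107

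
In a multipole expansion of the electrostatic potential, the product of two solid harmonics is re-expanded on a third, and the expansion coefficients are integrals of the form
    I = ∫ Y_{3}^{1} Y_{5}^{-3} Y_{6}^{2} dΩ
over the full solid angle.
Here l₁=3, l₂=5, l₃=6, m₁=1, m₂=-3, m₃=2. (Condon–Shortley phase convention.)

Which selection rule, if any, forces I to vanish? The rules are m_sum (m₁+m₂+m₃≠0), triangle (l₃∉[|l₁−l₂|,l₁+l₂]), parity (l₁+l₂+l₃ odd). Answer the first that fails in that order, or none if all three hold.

none

Σmᵢ = 0  ✓
l₃∈[|l₁−l₂|,l₁+l₂]=[2,8], have l₃=6  ✓
Σlᵢ = 14 ⇒ even  ✓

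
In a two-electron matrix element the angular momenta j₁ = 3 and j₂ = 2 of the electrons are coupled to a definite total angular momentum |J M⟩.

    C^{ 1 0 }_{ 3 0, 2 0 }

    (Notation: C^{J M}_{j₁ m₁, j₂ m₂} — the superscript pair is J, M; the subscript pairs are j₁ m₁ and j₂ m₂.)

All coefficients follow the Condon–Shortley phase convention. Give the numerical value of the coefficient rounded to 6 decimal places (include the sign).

+√(9/35) ≈ +0.507093

j₁+j₂−J=4  J+j₁−j₂=2  J−j₁+j₂=0  j₁+j₂+J+1=7
(j₁±m₁, j₂±m₂, J±M) = (3,3,2,2,1,1)
P² = 144/35
sum k=2..2:
  [2] +1/4 = 1/4
S = 1/4
C² = P²·S² = 9/35 ; C = +0.507093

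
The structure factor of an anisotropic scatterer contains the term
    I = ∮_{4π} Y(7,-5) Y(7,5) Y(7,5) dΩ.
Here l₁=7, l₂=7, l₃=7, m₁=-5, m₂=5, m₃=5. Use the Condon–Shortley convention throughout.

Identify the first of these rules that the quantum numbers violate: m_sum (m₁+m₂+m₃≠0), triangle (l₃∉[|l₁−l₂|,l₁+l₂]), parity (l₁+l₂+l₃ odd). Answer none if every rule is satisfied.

m_sum

m₁+m₂+m₃ = -5 + 5 + 5 = 5  ✗
triangle: |7−7|=0 ≤ l₃=7 ≤ 7+7=14
parity: l₁+l₂+l₃ = 21 is odd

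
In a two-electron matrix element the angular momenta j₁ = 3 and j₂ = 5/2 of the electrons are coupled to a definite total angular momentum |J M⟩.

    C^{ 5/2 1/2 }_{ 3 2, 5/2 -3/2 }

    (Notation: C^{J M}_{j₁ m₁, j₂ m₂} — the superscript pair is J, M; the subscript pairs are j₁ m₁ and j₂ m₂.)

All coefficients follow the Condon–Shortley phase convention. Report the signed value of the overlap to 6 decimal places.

√[6·3!3!2!/9! · 5!1!1!4!3!2!] = √(288/7)
  +(−1)^0/∏(0,3,1,1,2,1)! = 1/12  (running 1/12)
  +(−1)^1/∏(1,2,0,0,3,2)! = -1/24  (running 1/24)
⟨..|..⟩ = √(288/7)·(1/24) = +0.267261

+0.267261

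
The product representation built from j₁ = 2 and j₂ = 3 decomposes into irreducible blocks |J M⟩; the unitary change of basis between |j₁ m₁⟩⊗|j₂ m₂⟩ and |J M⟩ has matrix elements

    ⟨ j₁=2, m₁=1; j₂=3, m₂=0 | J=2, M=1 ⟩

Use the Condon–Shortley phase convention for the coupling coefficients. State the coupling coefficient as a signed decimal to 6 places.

-0.534522  (= −√(2/7))

j₁+j₂−J=3  J+j₁−j₂=1  J−j₁+j₂=3  j₁+j₂+J+1=8
(j₁±m₁, j₂±m₂, J±M) = (3,1,3,3,3,1)
P² = 81/14
sum k=0..1:
  [0] +1/36 = 1/36
  [1] −1/4 = -1/4
S = -2/9
C² = P²·S² = 2/7 ; C = -0.534522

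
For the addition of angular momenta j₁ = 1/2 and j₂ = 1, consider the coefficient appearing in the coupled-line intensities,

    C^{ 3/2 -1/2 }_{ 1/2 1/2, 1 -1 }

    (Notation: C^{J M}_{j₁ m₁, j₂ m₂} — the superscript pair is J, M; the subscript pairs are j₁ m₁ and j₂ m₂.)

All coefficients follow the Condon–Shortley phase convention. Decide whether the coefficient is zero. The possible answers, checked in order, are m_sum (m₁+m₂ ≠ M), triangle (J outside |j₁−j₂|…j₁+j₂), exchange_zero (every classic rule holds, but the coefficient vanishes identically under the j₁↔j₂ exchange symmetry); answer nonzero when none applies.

m-sum: m₁+m₂ = 1/2+(-1) = -1/2, M = -1/2  ✓
triangle: |j₁−j₂| = 1/2 ≤ J = 3/2 ≤ j₁+j₂ = 3/2  ✓
exchange: j₁≠j₂ or m₁≠m₂ — the exchange symmetry imposes no constraint here
value check: CG = +√(1/3) = +0.577350 ≠ 0

nonzero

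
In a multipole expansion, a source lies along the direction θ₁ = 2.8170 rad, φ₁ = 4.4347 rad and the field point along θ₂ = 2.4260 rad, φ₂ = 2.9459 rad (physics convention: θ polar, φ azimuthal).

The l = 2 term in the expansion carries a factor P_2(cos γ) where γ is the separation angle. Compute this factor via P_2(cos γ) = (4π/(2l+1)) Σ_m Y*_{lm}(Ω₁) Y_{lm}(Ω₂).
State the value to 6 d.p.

0.304684

Term-by-term m-sum for l=2 (normalisation 4π/5 = 2.513274):
  m=-2: Y*=(-0.033384, 0.020715)  Y=(0.153688, 0.063423)  product (-0.006445, 0.001066)
  m=-1: Y*=(0.064015, 0.224572)  Y=(0.375215, 0.074379)  product (0.007316, 0.089024)
  m=+0: Y*=(0.534546, -0.000000)  Y=(0.223530, 0.000000)  product (0.119487, 0.000000)
  m=+1: Y*=(-0.064015, 0.224572)  Y=(-0.375215, 0.074379)  product (0.007316, -0.089024)
  m=+2: Y*=(-0.033384, -0.020715)  Y=(0.153688, -0.063423)  product (-0.006445, -0.001066)
Total Σ_m = (0.121230, -0.000000). Multiply by 2.513274: (0.304684, -0.000000). P_2(cos γ) = 0.304684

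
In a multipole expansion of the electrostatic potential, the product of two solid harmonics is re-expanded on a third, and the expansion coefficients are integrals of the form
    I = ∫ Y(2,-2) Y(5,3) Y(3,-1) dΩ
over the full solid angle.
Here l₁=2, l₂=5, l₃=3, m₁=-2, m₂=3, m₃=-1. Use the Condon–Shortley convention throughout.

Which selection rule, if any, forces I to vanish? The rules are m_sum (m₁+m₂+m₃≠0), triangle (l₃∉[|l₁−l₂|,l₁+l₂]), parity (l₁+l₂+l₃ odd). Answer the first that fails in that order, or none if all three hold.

azimuthal sum: -2 + 3 − 1 = 0  ✓
3 ≤ 3 ≤ 7 (triangle on l)  ✓
L = 2 + 5 + 3 = 10 (even)  ✓

none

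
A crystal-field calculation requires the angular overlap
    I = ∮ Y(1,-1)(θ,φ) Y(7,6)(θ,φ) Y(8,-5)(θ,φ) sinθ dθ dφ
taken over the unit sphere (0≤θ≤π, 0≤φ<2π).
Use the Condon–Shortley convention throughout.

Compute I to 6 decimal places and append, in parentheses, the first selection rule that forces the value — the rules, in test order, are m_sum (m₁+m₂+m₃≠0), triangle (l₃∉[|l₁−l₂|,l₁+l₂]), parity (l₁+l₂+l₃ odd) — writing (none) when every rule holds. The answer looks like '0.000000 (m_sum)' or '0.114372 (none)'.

m-sum 0 ✓  L=16 even ✓  6≤8≤8 ✓
Π(2lᵢ+1) = 3×15×17 = 765
triangle coeff Δ(1,7,8) = 1/2040
Σ_t [0,0]: t=0:+1/25401600 = 1/25401600
(3j)²=8/255 [(1 7 8; 0 0 0)], sign=+1
Σ_t [0,0]: t=0:+1/12454041600 = 1/12454041600
(3j)²=1/680 [(1 7 8; -1 6 -5)], sign=-1
⇒ 4πI² = 3/85
I = (-1)√(3/85/(4π)) = -0.05299638
No selection rule forces the value: the integral is nonzero (none).

-0.052996 (none)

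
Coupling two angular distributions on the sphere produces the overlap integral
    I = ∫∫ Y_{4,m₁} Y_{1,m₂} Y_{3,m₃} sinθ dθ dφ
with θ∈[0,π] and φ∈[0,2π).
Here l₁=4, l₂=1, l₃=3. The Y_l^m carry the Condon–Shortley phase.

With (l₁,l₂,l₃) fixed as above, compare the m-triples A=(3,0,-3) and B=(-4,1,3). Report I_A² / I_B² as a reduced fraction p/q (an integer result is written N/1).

1/4

Same 4,1,3: normalisation and zero-m 3j drop out of the ratio.
A: Δ: 2! 6! 0! / 9! → 1/252; sum: t=1:−1/720 = -1/720; 3j²(4 1 3; 3 0 -3) = Δ·Π!·Σ² = 1/36  (sign -1)
B: Δ: 2! 6! 0! / 9! → 1/252; sum: t=2:+1/1440 = 1/1440; 3j²(4 1 3; -4 1 3) = Δ·Π!·Σ² = 1/9  (sign +1)
I_A²/I_B² = (1/36)/(1/9) = 1/4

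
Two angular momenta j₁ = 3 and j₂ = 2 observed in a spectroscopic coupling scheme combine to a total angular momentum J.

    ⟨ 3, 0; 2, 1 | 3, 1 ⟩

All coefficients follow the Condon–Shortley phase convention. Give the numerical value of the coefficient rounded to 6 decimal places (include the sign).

√[7·2!4!2!/9! · 3!3!3!1!4!2!] = √(96/5)
  +(−1)^1/∏(1,1,2,2,2,0)! = -1/8  (running -1/8)
  +(−1)^2/∏(2,0,1,1,3,1)! = 1/12  (running -1/24)
⟨..|..⟩ = √(96/5)·(-1/24) = -0.182574

-0.182574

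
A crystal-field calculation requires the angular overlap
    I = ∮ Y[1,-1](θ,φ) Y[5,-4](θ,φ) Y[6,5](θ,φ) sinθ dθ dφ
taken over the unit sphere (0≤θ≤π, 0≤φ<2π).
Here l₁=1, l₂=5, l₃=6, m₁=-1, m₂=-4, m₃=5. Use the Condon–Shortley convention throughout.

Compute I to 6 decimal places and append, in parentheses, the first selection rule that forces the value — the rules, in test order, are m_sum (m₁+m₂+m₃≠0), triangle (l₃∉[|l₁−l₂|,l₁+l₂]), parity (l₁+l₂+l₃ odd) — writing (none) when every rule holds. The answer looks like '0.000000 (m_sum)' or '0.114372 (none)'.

-0.303018 (none)

Checks pass: Σm=0; 12 even; l₃=6∈[4,6].
(2·1+1)(2·5+1)(2·6+1) = 429
Δ: 0! 2! 10! / 13! → 1/858
sum: t=0:+1/14400 = 1/14400
3j²(1 5 6; 0 0 0) = Δ·Π!·Σ² = 6/143  (sign +1)
sum: t=0:+1/725760 = 1/725760
3j²(1 5 6; -1 -4 5) = Δ·Π!·Σ² = 5/78  (sign -1)
combine: 4πI² = 429·6/143·5/78 = 15/13
take √, sign -1: I = -0.30301841
No selection rule forces the value: the integral is nonzero (none).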